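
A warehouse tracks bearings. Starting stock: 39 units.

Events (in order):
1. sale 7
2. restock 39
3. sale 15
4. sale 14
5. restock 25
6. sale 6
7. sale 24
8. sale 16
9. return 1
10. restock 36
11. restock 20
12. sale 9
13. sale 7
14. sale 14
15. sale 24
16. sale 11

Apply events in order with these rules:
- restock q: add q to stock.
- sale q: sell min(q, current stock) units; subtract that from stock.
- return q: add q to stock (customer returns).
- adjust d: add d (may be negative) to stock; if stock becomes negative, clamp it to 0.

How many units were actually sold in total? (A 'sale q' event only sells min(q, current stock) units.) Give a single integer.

Answer: 147

Derivation:
Processing events:
Start: stock = 39
  Event 1 (sale 7): sell min(7,39)=7. stock: 39 - 7 = 32. total_sold = 7
  Event 2 (restock 39): 32 + 39 = 71
  Event 3 (sale 15): sell min(15,71)=15. stock: 71 - 15 = 56. total_sold = 22
  Event 4 (sale 14): sell min(14,56)=14. stock: 56 - 14 = 42. total_sold = 36
  Event 5 (restock 25): 42 + 25 = 67
  Event 6 (sale 6): sell min(6,67)=6. stock: 67 - 6 = 61. total_sold = 42
  Event 7 (sale 24): sell min(24,61)=24. stock: 61 - 24 = 37. total_sold = 66
  Event 8 (sale 16): sell min(16,37)=16. stock: 37 - 16 = 21. total_sold = 82
  Event 9 (return 1): 21 + 1 = 22
  Event 10 (restock 36): 22 + 36 = 58
  Event 11 (restock 20): 58 + 20 = 78
  Event 12 (sale 9): sell min(9,78)=9. stock: 78 - 9 = 69. total_sold = 91
  Event 13 (sale 7): sell min(7,69)=7. stock: 69 - 7 = 62. total_sold = 98
  Event 14 (sale 14): sell min(14,62)=14. stock: 62 - 14 = 48. total_sold = 112
  Event 15 (sale 24): sell min(24,48)=24. stock: 48 - 24 = 24. total_sold = 136
  Event 16 (sale 11): sell min(11,24)=11. stock: 24 - 11 = 13. total_sold = 147
Final: stock = 13, total_sold = 147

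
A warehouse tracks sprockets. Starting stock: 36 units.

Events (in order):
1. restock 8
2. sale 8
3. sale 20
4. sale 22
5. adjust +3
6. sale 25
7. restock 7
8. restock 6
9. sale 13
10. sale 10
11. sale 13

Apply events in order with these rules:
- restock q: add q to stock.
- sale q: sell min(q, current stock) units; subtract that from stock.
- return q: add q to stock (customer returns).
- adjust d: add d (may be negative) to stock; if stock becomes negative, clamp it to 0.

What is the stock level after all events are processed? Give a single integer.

Processing events:
Start: stock = 36
  Event 1 (restock 8): 36 + 8 = 44
  Event 2 (sale 8): sell min(8,44)=8. stock: 44 - 8 = 36. total_sold = 8
  Event 3 (sale 20): sell min(20,36)=20. stock: 36 - 20 = 16. total_sold = 28
  Event 4 (sale 22): sell min(22,16)=16. stock: 16 - 16 = 0. total_sold = 44
  Event 5 (adjust +3): 0 + 3 = 3
  Event 6 (sale 25): sell min(25,3)=3. stock: 3 - 3 = 0. total_sold = 47
  Event 7 (restock 7): 0 + 7 = 7
  Event 8 (restock 6): 7 + 6 = 13
  Event 9 (sale 13): sell min(13,13)=13. stock: 13 - 13 = 0. total_sold = 60
  Event 10 (sale 10): sell min(10,0)=0. stock: 0 - 0 = 0. total_sold = 60
  Event 11 (sale 13): sell min(13,0)=0. stock: 0 - 0 = 0. total_sold = 60
Final: stock = 0, total_sold = 60

Answer: 0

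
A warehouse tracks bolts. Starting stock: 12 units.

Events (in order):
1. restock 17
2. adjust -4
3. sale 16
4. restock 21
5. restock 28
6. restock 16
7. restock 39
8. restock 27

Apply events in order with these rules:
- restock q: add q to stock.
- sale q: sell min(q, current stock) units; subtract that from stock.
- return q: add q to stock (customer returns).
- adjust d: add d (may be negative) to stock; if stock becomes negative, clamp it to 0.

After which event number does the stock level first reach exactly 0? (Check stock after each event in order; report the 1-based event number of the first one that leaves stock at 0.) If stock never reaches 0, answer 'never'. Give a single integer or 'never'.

Processing events:
Start: stock = 12
  Event 1 (restock 17): 12 + 17 = 29
  Event 2 (adjust -4): 29 + -4 = 25
  Event 3 (sale 16): sell min(16,25)=16. stock: 25 - 16 = 9. total_sold = 16
  Event 4 (restock 21): 9 + 21 = 30
  Event 5 (restock 28): 30 + 28 = 58
  Event 6 (restock 16): 58 + 16 = 74
  Event 7 (restock 39): 74 + 39 = 113
  Event 8 (restock 27): 113 + 27 = 140
Final: stock = 140, total_sold = 16

Stock never reaches 0.

Answer: never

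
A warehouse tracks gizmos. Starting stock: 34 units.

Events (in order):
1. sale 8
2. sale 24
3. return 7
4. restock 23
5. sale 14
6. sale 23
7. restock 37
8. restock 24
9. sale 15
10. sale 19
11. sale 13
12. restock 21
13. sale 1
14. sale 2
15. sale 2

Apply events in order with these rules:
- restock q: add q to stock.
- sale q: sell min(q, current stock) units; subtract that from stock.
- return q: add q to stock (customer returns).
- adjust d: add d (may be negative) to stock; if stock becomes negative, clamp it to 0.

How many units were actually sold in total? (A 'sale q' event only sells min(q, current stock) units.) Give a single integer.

Answer: 116

Derivation:
Processing events:
Start: stock = 34
  Event 1 (sale 8): sell min(8,34)=8. stock: 34 - 8 = 26. total_sold = 8
  Event 2 (sale 24): sell min(24,26)=24. stock: 26 - 24 = 2. total_sold = 32
  Event 3 (return 7): 2 + 7 = 9
  Event 4 (restock 23): 9 + 23 = 32
  Event 5 (sale 14): sell min(14,32)=14. stock: 32 - 14 = 18. total_sold = 46
  Event 6 (sale 23): sell min(23,18)=18. stock: 18 - 18 = 0. total_sold = 64
  Event 7 (restock 37): 0 + 37 = 37
  Event 8 (restock 24): 37 + 24 = 61
  Event 9 (sale 15): sell min(15,61)=15. stock: 61 - 15 = 46. total_sold = 79
  Event 10 (sale 19): sell min(19,46)=19. stock: 46 - 19 = 27. total_sold = 98
  Event 11 (sale 13): sell min(13,27)=13. stock: 27 - 13 = 14. total_sold = 111
  Event 12 (restock 21): 14 + 21 = 35
  Event 13 (sale 1): sell min(1,35)=1. stock: 35 - 1 = 34. total_sold = 112
  Event 14 (sale 2): sell min(2,34)=2. stock: 34 - 2 = 32. total_sold = 114
  Event 15 (sale 2): sell min(2,32)=2. stock: 32 - 2 = 30. total_sold = 116
Final: stock = 30, total_sold = 116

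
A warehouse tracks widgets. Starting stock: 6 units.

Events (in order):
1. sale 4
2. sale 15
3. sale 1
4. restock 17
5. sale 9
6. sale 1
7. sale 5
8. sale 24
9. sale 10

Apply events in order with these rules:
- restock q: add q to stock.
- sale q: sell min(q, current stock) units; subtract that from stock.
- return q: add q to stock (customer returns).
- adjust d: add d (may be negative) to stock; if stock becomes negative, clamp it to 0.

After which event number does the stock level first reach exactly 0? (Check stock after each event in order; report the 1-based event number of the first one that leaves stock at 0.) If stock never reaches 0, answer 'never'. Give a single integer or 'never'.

Processing events:
Start: stock = 6
  Event 1 (sale 4): sell min(4,6)=4. stock: 6 - 4 = 2. total_sold = 4
  Event 2 (sale 15): sell min(15,2)=2. stock: 2 - 2 = 0. total_sold = 6
  Event 3 (sale 1): sell min(1,0)=0. stock: 0 - 0 = 0. total_sold = 6
  Event 4 (restock 17): 0 + 17 = 17
  Event 5 (sale 9): sell min(9,17)=9. stock: 17 - 9 = 8. total_sold = 15
  Event 6 (sale 1): sell min(1,8)=1. stock: 8 - 1 = 7. total_sold = 16
  Event 7 (sale 5): sell min(5,7)=5. stock: 7 - 5 = 2. total_sold = 21
  Event 8 (sale 24): sell min(24,2)=2. stock: 2 - 2 = 0. total_sold = 23
  Event 9 (sale 10): sell min(10,0)=0. stock: 0 - 0 = 0. total_sold = 23
Final: stock = 0, total_sold = 23

First zero at event 2.

Answer: 2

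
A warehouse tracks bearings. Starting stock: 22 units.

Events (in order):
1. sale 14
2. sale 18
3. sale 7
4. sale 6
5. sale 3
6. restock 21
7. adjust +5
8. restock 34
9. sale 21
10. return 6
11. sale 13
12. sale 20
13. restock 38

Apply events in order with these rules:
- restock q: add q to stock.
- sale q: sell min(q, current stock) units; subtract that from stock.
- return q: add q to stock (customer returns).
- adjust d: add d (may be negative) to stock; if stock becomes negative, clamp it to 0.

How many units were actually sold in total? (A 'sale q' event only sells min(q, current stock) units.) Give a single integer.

Answer: 76

Derivation:
Processing events:
Start: stock = 22
  Event 1 (sale 14): sell min(14,22)=14. stock: 22 - 14 = 8. total_sold = 14
  Event 2 (sale 18): sell min(18,8)=8. stock: 8 - 8 = 0. total_sold = 22
  Event 3 (sale 7): sell min(7,0)=0. stock: 0 - 0 = 0. total_sold = 22
  Event 4 (sale 6): sell min(6,0)=0. stock: 0 - 0 = 0. total_sold = 22
  Event 5 (sale 3): sell min(3,0)=0. stock: 0 - 0 = 0. total_sold = 22
  Event 6 (restock 21): 0 + 21 = 21
  Event 7 (adjust +5): 21 + 5 = 26
  Event 8 (restock 34): 26 + 34 = 60
  Event 9 (sale 21): sell min(21,60)=21. stock: 60 - 21 = 39. total_sold = 43
  Event 10 (return 6): 39 + 6 = 45
  Event 11 (sale 13): sell min(13,45)=13. stock: 45 - 13 = 32. total_sold = 56
  Event 12 (sale 20): sell min(20,32)=20. stock: 32 - 20 = 12. total_sold = 76
  Event 13 (restock 38): 12 + 38 = 50
Final: stock = 50, total_sold = 76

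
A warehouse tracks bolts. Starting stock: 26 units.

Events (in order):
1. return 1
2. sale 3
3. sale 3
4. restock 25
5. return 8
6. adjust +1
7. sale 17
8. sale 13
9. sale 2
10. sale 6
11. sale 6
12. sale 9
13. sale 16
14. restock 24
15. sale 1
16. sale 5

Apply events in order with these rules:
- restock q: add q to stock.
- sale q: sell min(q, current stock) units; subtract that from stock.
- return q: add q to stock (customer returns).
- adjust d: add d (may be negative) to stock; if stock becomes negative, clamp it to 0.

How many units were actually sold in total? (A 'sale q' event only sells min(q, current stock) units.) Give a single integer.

Processing events:
Start: stock = 26
  Event 1 (return 1): 26 + 1 = 27
  Event 2 (sale 3): sell min(3,27)=3. stock: 27 - 3 = 24. total_sold = 3
  Event 3 (sale 3): sell min(3,24)=3. stock: 24 - 3 = 21. total_sold = 6
  Event 4 (restock 25): 21 + 25 = 46
  Event 5 (return 8): 46 + 8 = 54
  Event 6 (adjust +1): 54 + 1 = 55
  Event 7 (sale 17): sell min(17,55)=17. stock: 55 - 17 = 38. total_sold = 23
  Event 8 (sale 13): sell min(13,38)=13. stock: 38 - 13 = 25. total_sold = 36
  Event 9 (sale 2): sell min(2,25)=2. stock: 25 - 2 = 23. total_sold = 38
  Event 10 (sale 6): sell min(6,23)=6. stock: 23 - 6 = 17. total_sold = 44
  Event 11 (sale 6): sell min(6,17)=6. stock: 17 - 6 = 11. total_sold = 50
  Event 12 (sale 9): sell min(9,11)=9. stock: 11 - 9 = 2. total_sold = 59
  Event 13 (sale 16): sell min(16,2)=2. stock: 2 - 2 = 0. total_sold = 61
  Event 14 (restock 24): 0 + 24 = 24
  Event 15 (sale 1): sell min(1,24)=1. stock: 24 - 1 = 23. total_sold = 62
  Event 16 (sale 5): sell min(5,23)=5. stock: 23 - 5 = 18. total_sold = 67
Final: stock = 18, total_sold = 67

Answer: 67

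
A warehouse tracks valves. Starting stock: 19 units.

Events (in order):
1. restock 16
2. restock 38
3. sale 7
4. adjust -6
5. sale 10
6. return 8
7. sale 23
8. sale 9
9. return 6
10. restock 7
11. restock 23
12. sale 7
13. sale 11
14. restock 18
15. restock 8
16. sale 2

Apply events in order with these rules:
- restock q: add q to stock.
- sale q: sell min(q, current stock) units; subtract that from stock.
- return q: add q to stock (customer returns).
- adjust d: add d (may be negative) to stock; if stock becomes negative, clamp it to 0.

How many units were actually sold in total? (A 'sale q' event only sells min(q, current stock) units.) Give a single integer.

Processing events:
Start: stock = 19
  Event 1 (restock 16): 19 + 16 = 35
  Event 2 (restock 38): 35 + 38 = 73
  Event 3 (sale 7): sell min(7,73)=7. stock: 73 - 7 = 66. total_sold = 7
  Event 4 (adjust -6): 66 + -6 = 60
  Event 5 (sale 10): sell min(10,60)=10. stock: 60 - 10 = 50. total_sold = 17
  Event 6 (return 8): 50 + 8 = 58
  Event 7 (sale 23): sell min(23,58)=23. stock: 58 - 23 = 35. total_sold = 40
  Event 8 (sale 9): sell min(9,35)=9. stock: 35 - 9 = 26. total_sold = 49
  Event 9 (return 6): 26 + 6 = 32
  Event 10 (restock 7): 32 + 7 = 39
  Event 11 (restock 23): 39 + 23 = 62
  Event 12 (sale 7): sell min(7,62)=7. stock: 62 - 7 = 55. total_sold = 56
  Event 13 (sale 11): sell min(11,55)=11. stock: 55 - 11 = 44. total_sold = 67
  Event 14 (restock 18): 44 + 18 = 62
  Event 15 (restock 8): 62 + 8 = 70
  Event 16 (sale 2): sell min(2,70)=2. stock: 70 - 2 = 68. total_sold = 69
Final: stock = 68, total_sold = 69

Answer: 69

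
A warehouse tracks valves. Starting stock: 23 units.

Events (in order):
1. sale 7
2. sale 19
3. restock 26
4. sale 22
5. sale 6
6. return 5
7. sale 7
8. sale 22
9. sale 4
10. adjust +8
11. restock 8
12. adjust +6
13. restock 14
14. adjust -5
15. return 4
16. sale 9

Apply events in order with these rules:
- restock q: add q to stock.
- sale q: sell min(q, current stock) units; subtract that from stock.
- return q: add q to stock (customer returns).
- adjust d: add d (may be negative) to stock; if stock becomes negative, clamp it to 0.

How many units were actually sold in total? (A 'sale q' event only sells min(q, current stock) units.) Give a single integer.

Processing events:
Start: stock = 23
  Event 1 (sale 7): sell min(7,23)=7. stock: 23 - 7 = 16. total_sold = 7
  Event 2 (sale 19): sell min(19,16)=16. stock: 16 - 16 = 0. total_sold = 23
  Event 3 (restock 26): 0 + 26 = 26
  Event 4 (sale 22): sell min(22,26)=22. stock: 26 - 22 = 4. total_sold = 45
  Event 5 (sale 6): sell min(6,4)=4. stock: 4 - 4 = 0. total_sold = 49
  Event 6 (return 5): 0 + 5 = 5
  Event 7 (sale 7): sell min(7,5)=5. stock: 5 - 5 = 0. total_sold = 54
  Event 8 (sale 22): sell min(22,0)=0. stock: 0 - 0 = 0. total_sold = 54
  Event 9 (sale 4): sell min(4,0)=0. stock: 0 - 0 = 0. total_sold = 54
  Event 10 (adjust +8): 0 + 8 = 8
  Event 11 (restock 8): 8 + 8 = 16
  Event 12 (adjust +6): 16 + 6 = 22
  Event 13 (restock 14): 22 + 14 = 36
  Event 14 (adjust -5): 36 + -5 = 31
  Event 15 (return 4): 31 + 4 = 35
  Event 16 (sale 9): sell min(9,35)=9. stock: 35 - 9 = 26. total_sold = 63
Final: stock = 26, total_sold = 63

Answer: 63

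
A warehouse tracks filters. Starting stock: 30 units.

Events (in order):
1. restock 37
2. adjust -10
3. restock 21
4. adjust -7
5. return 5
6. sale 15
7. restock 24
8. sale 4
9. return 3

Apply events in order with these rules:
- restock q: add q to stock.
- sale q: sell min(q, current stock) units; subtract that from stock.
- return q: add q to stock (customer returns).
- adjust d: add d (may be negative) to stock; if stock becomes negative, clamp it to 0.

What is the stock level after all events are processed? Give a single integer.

Processing events:
Start: stock = 30
  Event 1 (restock 37): 30 + 37 = 67
  Event 2 (adjust -10): 67 + -10 = 57
  Event 3 (restock 21): 57 + 21 = 78
  Event 4 (adjust -7): 78 + -7 = 71
  Event 5 (return 5): 71 + 5 = 76
  Event 6 (sale 15): sell min(15,76)=15. stock: 76 - 15 = 61. total_sold = 15
  Event 7 (restock 24): 61 + 24 = 85
  Event 8 (sale 4): sell min(4,85)=4. stock: 85 - 4 = 81. total_sold = 19
  Event 9 (return 3): 81 + 3 = 84
Final: stock = 84, total_sold = 19

Answer: 84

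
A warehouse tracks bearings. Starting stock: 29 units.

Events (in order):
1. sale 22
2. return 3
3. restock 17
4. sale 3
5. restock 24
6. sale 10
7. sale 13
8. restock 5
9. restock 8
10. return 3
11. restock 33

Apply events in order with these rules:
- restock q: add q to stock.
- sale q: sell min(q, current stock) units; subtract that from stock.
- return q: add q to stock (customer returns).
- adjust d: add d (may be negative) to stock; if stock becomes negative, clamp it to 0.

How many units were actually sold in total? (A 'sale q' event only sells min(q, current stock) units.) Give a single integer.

Answer: 48

Derivation:
Processing events:
Start: stock = 29
  Event 1 (sale 22): sell min(22,29)=22. stock: 29 - 22 = 7. total_sold = 22
  Event 2 (return 3): 7 + 3 = 10
  Event 3 (restock 17): 10 + 17 = 27
  Event 4 (sale 3): sell min(3,27)=3. stock: 27 - 3 = 24. total_sold = 25
  Event 5 (restock 24): 24 + 24 = 48
  Event 6 (sale 10): sell min(10,48)=10. stock: 48 - 10 = 38. total_sold = 35
  Event 7 (sale 13): sell min(13,38)=13. stock: 38 - 13 = 25. total_sold = 48
  Event 8 (restock 5): 25 + 5 = 30
  Event 9 (restock 8): 30 + 8 = 38
  Event 10 (return 3): 38 + 3 = 41
  Event 11 (restock 33): 41 + 33 = 74
Final: stock = 74, total_sold = 48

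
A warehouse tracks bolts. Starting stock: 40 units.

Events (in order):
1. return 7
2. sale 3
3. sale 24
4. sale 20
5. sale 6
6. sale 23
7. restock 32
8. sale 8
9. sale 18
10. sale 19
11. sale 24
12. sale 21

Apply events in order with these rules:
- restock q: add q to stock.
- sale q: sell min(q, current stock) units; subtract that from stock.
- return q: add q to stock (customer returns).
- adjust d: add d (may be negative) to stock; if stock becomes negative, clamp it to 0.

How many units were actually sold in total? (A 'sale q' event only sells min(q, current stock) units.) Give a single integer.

Answer: 79

Derivation:
Processing events:
Start: stock = 40
  Event 1 (return 7): 40 + 7 = 47
  Event 2 (sale 3): sell min(3,47)=3. stock: 47 - 3 = 44. total_sold = 3
  Event 3 (sale 24): sell min(24,44)=24. stock: 44 - 24 = 20. total_sold = 27
  Event 4 (sale 20): sell min(20,20)=20. stock: 20 - 20 = 0. total_sold = 47
  Event 5 (sale 6): sell min(6,0)=0. stock: 0 - 0 = 0. total_sold = 47
  Event 6 (sale 23): sell min(23,0)=0. stock: 0 - 0 = 0. total_sold = 47
  Event 7 (restock 32): 0 + 32 = 32
  Event 8 (sale 8): sell min(8,32)=8. stock: 32 - 8 = 24. total_sold = 55
  Event 9 (sale 18): sell min(18,24)=18. stock: 24 - 18 = 6. total_sold = 73
  Event 10 (sale 19): sell min(19,6)=6. stock: 6 - 6 = 0. total_sold = 79
  Event 11 (sale 24): sell min(24,0)=0. stock: 0 - 0 = 0. total_sold = 79
  Event 12 (sale 21): sell min(21,0)=0. stock: 0 - 0 = 0. total_sold = 79
Final: stock = 0, total_sold = 79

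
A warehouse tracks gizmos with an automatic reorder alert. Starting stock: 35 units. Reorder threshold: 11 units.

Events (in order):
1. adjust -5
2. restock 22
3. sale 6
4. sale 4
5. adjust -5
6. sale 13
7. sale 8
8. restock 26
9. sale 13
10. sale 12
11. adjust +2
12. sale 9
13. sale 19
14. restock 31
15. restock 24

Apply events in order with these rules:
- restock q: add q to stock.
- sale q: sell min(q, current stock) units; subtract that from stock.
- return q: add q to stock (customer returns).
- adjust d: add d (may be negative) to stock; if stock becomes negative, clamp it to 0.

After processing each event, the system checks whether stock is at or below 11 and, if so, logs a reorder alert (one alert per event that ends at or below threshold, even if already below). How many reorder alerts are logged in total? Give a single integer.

Answer: 2

Derivation:
Processing events:
Start: stock = 35
  Event 1 (adjust -5): 35 + -5 = 30
  Event 2 (restock 22): 30 + 22 = 52
  Event 3 (sale 6): sell min(6,52)=6. stock: 52 - 6 = 46. total_sold = 6
  Event 4 (sale 4): sell min(4,46)=4. stock: 46 - 4 = 42. total_sold = 10
  Event 5 (adjust -5): 42 + -5 = 37
  Event 6 (sale 13): sell min(13,37)=13. stock: 37 - 13 = 24. total_sold = 23
  Event 7 (sale 8): sell min(8,24)=8. stock: 24 - 8 = 16. total_sold = 31
  Event 8 (restock 26): 16 + 26 = 42
  Event 9 (sale 13): sell min(13,42)=13. stock: 42 - 13 = 29. total_sold = 44
  Event 10 (sale 12): sell min(12,29)=12. stock: 29 - 12 = 17. total_sold = 56
  Event 11 (adjust +2): 17 + 2 = 19
  Event 12 (sale 9): sell min(9,19)=9. stock: 19 - 9 = 10. total_sold = 65
  Event 13 (sale 19): sell min(19,10)=10. stock: 10 - 10 = 0. total_sold = 75
  Event 14 (restock 31): 0 + 31 = 31
  Event 15 (restock 24): 31 + 24 = 55
Final: stock = 55, total_sold = 75

Checking against threshold 11:
  After event 1: stock=30 > 11
  After event 2: stock=52 > 11
  After event 3: stock=46 > 11
  After event 4: stock=42 > 11
  After event 5: stock=37 > 11
  After event 6: stock=24 > 11
  After event 7: stock=16 > 11
  After event 8: stock=42 > 11
  After event 9: stock=29 > 11
  After event 10: stock=17 > 11
  After event 11: stock=19 > 11
  After event 12: stock=10 <= 11 -> ALERT
  After event 13: stock=0 <= 11 -> ALERT
  After event 14: stock=31 > 11
  After event 15: stock=55 > 11
Alert events: [12, 13]. Count = 2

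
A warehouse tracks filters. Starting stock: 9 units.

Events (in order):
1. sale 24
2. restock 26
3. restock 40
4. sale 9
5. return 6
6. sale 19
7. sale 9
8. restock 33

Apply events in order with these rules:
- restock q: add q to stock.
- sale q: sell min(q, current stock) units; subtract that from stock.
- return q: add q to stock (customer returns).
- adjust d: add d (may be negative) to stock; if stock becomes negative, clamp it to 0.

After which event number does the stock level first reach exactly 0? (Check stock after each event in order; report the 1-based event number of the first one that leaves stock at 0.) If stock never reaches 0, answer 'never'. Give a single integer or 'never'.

Processing events:
Start: stock = 9
  Event 1 (sale 24): sell min(24,9)=9. stock: 9 - 9 = 0. total_sold = 9
  Event 2 (restock 26): 0 + 26 = 26
  Event 3 (restock 40): 26 + 40 = 66
  Event 4 (sale 9): sell min(9,66)=9. stock: 66 - 9 = 57. total_sold = 18
  Event 5 (return 6): 57 + 6 = 63
  Event 6 (sale 19): sell min(19,63)=19. stock: 63 - 19 = 44. total_sold = 37
  Event 7 (sale 9): sell min(9,44)=9. stock: 44 - 9 = 35. total_sold = 46
  Event 8 (restock 33): 35 + 33 = 68
Final: stock = 68, total_sold = 46

First zero at event 1.

Answer: 1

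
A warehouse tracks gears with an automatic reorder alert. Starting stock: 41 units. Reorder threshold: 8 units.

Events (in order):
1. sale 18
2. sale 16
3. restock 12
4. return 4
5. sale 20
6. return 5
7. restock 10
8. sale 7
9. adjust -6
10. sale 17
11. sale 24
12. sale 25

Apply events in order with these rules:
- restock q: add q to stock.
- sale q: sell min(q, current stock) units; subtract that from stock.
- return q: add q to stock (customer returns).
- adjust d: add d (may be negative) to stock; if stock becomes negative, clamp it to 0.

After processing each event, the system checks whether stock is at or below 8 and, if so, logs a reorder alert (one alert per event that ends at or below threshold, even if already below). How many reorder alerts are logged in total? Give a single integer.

Processing events:
Start: stock = 41
  Event 1 (sale 18): sell min(18,41)=18. stock: 41 - 18 = 23. total_sold = 18
  Event 2 (sale 16): sell min(16,23)=16. stock: 23 - 16 = 7. total_sold = 34
  Event 3 (restock 12): 7 + 12 = 19
  Event 4 (return 4): 19 + 4 = 23
  Event 5 (sale 20): sell min(20,23)=20. stock: 23 - 20 = 3. total_sold = 54
  Event 6 (return 5): 3 + 5 = 8
  Event 7 (restock 10): 8 + 10 = 18
  Event 8 (sale 7): sell min(7,18)=7. stock: 18 - 7 = 11. total_sold = 61
  Event 9 (adjust -6): 11 + -6 = 5
  Event 10 (sale 17): sell min(17,5)=5. stock: 5 - 5 = 0. total_sold = 66
  Event 11 (sale 24): sell min(24,0)=0. stock: 0 - 0 = 0. total_sold = 66
  Event 12 (sale 25): sell min(25,0)=0. stock: 0 - 0 = 0. total_sold = 66
Final: stock = 0, total_sold = 66

Checking against threshold 8:
  After event 1: stock=23 > 8
  After event 2: stock=7 <= 8 -> ALERT
  After event 3: stock=19 > 8
  After event 4: stock=23 > 8
  After event 5: stock=3 <= 8 -> ALERT
  After event 6: stock=8 <= 8 -> ALERT
  After event 7: stock=18 > 8
  After event 8: stock=11 > 8
  After event 9: stock=5 <= 8 -> ALERT
  After event 10: stock=0 <= 8 -> ALERT
  After event 11: stock=0 <= 8 -> ALERT
  After event 12: stock=0 <= 8 -> ALERT
Alert events: [2, 5, 6, 9, 10, 11, 12]. Count = 7

Answer: 7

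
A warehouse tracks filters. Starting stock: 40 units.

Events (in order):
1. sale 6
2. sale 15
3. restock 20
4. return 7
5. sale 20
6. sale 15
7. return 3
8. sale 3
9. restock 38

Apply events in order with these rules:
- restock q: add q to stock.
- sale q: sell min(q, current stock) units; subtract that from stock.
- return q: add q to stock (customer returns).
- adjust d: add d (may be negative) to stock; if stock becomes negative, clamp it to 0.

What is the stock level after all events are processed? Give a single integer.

Answer: 49

Derivation:
Processing events:
Start: stock = 40
  Event 1 (sale 6): sell min(6,40)=6. stock: 40 - 6 = 34. total_sold = 6
  Event 2 (sale 15): sell min(15,34)=15. stock: 34 - 15 = 19. total_sold = 21
  Event 3 (restock 20): 19 + 20 = 39
  Event 4 (return 7): 39 + 7 = 46
  Event 5 (sale 20): sell min(20,46)=20. stock: 46 - 20 = 26. total_sold = 41
  Event 6 (sale 15): sell min(15,26)=15. stock: 26 - 15 = 11. total_sold = 56
  Event 7 (return 3): 11 + 3 = 14
  Event 8 (sale 3): sell min(3,14)=3. stock: 14 - 3 = 11. total_sold = 59
  Event 9 (restock 38): 11 + 38 = 49
Final: stock = 49, total_sold = 59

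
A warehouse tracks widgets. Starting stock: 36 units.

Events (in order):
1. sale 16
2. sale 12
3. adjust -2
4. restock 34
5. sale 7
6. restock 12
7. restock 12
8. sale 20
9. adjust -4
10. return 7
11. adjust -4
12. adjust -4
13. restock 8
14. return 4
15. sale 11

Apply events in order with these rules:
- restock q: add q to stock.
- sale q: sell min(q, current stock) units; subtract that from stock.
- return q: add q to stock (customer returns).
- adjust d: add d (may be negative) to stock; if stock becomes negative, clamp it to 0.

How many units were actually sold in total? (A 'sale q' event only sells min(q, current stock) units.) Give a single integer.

Processing events:
Start: stock = 36
  Event 1 (sale 16): sell min(16,36)=16. stock: 36 - 16 = 20. total_sold = 16
  Event 2 (sale 12): sell min(12,20)=12. stock: 20 - 12 = 8. total_sold = 28
  Event 3 (adjust -2): 8 + -2 = 6
  Event 4 (restock 34): 6 + 34 = 40
  Event 5 (sale 7): sell min(7,40)=7. stock: 40 - 7 = 33. total_sold = 35
  Event 6 (restock 12): 33 + 12 = 45
  Event 7 (restock 12): 45 + 12 = 57
  Event 8 (sale 20): sell min(20,57)=20. stock: 57 - 20 = 37. total_sold = 55
  Event 9 (adjust -4): 37 + -4 = 33
  Event 10 (return 7): 33 + 7 = 40
  Event 11 (adjust -4): 40 + -4 = 36
  Event 12 (adjust -4): 36 + -4 = 32
  Event 13 (restock 8): 32 + 8 = 40
  Event 14 (return 4): 40 + 4 = 44
  Event 15 (sale 11): sell min(11,44)=11. stock: 44 - 11 = 33. total_sold = 66
Final: stock = 33, total_sold = 66

Answer: 66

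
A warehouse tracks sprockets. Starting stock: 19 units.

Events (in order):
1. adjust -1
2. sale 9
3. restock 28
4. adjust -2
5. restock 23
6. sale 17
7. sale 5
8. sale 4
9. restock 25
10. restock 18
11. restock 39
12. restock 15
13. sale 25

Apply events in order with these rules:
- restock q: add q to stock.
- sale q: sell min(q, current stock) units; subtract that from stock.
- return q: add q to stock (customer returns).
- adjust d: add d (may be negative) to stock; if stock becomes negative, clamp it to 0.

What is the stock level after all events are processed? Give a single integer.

Answer: 104

Derivation:
Processing events:
Start: stock = 19
  Event 1 (adjust -1): 19 + -1 = 18
  Event 2 (sale 9): sell min(9,18)=9. stock: 18 - 9 = 9. total_sold = 9
  Event 3 (restock 28): 9 + 28 = 37
  Event 4 (adjust -2): 37 + -2 = 35
  Event 5 (restock 23): 35 + 23 = 58
  Event 6 (sale 17): sell min(17,58)=17. stock: 58 - 17 = 41. total_sold = 26
  Event 7 (sale 5): sell min(5,41)=5. stock: 41 - 5 = 36. total_sold = 31
  Event 8 (sale 4): sell min(4,36)=4. stock: 36 - 4 = 32. total_sold = 35
  Event 9 (restock 25): 32 + 25 = 57
  Event 10 (restock 18): 57 + 18 = 75
  Event 11 (restock 39): 75 + 39 = 114
  Event 12 (restock 15): 114 + 15 = 129
  Event 13 (sale 25): sell min(25,129)=25. stock: 129 - 25 = 104. total_sold = 60
Final: stock = 104, total_sold = 60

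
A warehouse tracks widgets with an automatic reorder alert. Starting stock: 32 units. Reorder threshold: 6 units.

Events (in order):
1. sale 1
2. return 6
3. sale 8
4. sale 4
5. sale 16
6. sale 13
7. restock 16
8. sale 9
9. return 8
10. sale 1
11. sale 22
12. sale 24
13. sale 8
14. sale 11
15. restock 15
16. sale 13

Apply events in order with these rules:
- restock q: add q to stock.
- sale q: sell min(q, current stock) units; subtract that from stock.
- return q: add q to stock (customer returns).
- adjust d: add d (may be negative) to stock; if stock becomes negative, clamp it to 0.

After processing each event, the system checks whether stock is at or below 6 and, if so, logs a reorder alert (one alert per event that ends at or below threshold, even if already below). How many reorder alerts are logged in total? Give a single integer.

Answer: 6

Derivation:
Processing events:
Start: stock = 32
  Event 1 (sale 1): sell min(1,32)=1. stock: 32 - 1 = 31. total_sold = 1
  Event 2 (return 6): 31 + 6 = 37
  Event 3 (sale 8): sell min(8,37)=8. stock: 37 - 8 = 29. total_sold = 9
  Event 4 (sale 4): sell min(4,29)=4. stock: 29 - 4 = 25. total_sold = 13
  Event 5 (sale 16): sell min(16,25)=16. stock: 25 - 16 = 9. total_sold = 29
  Event 6 (sale 13): sell min(13,9)=9. stock: 9 - 9 = 0. total_sold = 38
  Event 7 (restock 16): 0 + 16 = 16
  Event 8 (sale 9): sell min(9,16)=9. stock: 16 - 9 = 7. total_sold = 47
  Event 9 (return 8): 7 + 8 = 15
  Event 10 (sale 1): sell min(1,15)=1. stock: 15 - 1 = 14. total_sold = 48
  Event 11 (sale 22): sell min(22,14)=14. stock: 14 - 14 = 0. total_sold = 62
  Event 12 (sale 24): sell min(24,0)=0. stock: 0 - 0 = 0. total_sold = 62
  Event 13 (sale 8): sell min(8,0)=0. stock: 0 - 0 = 0. total_sold = 62
  Event 14 (sale 11): sell min(11,0)=0. stock: 0 - 0 = 0. total_sold = 62
  Event 15 (restock 15): 0 + 15 = 15
  Event 16 (sale 13): sell min(13,15)=13. stock: 15 - 13 = 2. total_sold = 75
Final: stock = 2, total_sold = 75

Checking against threshold 6:
  After event 1: stock=31 > 6
  After event 2: stock=37 > 6
  After event 3: stock=29 > 6
  After event 4: stock=25 > 6
  After event 5: stock=9 > 6
  After event 6: stock=0 <= 6 -> ALERT
  After event 7: stock=16 > 6
  After event 8: stock=7 > 6
  After event 9: stock=15 > 6
  After event 10: stock=14 > 6
  After event 11: stock=0 <= 6 -> ALERT
  After event 12: stock=0 <= 6 -> ALERT
  After event 13: stock=0 <= 6 -> ALERT
  After event 14: stock=0 <= 6 -> ALERT
  After event 15: stock=15 > 6
  After event 16: stock=2 <= 6 -> ALERT
Alert events: [6, 11, 12, 13, 14, 16]. Count = 6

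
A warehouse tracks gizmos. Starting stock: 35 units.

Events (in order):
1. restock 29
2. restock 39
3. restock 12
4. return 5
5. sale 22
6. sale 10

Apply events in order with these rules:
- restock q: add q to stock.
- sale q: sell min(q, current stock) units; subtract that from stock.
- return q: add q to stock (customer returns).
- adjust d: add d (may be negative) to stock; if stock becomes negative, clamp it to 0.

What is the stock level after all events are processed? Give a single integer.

Processing events:
Start: stock = 35
  Event 1 (restock 29): 35 + 29 = 64
  Event 2 (restock 39): 64 + 39 = 103
  Event 3 (restock 12): 103 + 12 = 115
  Event 4 (return 5): 115 + 5 = 120
  Event 5 (sale 22): sell min(22,120)=22. stock: 120 - 22 = 98. total_sold = 22
  Event 6 (sale 10): sell min(10,98)=10. stock: 98 - 10 = 88. total_sold = 32
Final: stock = 88, total_sold = 32

Answer: 88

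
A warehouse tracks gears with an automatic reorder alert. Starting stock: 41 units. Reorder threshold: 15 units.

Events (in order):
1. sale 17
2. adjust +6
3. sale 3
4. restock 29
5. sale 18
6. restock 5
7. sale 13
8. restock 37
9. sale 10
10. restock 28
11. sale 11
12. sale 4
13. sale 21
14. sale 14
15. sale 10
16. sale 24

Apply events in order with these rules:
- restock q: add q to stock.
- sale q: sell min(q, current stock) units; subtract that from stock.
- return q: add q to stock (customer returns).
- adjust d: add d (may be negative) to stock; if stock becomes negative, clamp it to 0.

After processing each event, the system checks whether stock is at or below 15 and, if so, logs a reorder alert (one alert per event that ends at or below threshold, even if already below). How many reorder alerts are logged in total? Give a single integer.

Processing events:
Start: stock = 41
  Event 1 (sale 17): sell min(17,41)=17. stock: 41 - 17 = 24. total_sold = 17
  Event 2 (adjust +6): 24 + 6 = 30
  Event 3 (sale 3): sell min(3,30)=3. stock: 30 - 3 = 27. total_sold = 20
  Event 4 (restock 29): 27 + 29 = 56
  Event 5 (sale 18): sell min(18,56)=18. stock: 56 - 18 = 38. total_sold = 38
  Event 6 (restock 5): 38 + 5 = 43
  Event 7 (sale 13): sell min(13,43)=13. stock: 43 - 13 = 30. total_sold = 51
  Event 8 (restock 37): 30 + 37 = 67
  Event 9 (sale 10): sell min(10,67)=10. stock: 67 - 10 = 57. total_sold = 61
  Event 10 (restock 28): 57 + 28 = 85
  Event 11 (sale 11): sell min(11,85)=11. stock: 85 - 11 = 74. total_sold = 72
  Event 12 (sale 4): sell min(4,74)=4. stock: 74 - 4 = 70. total_sold = 76
  Event 13 (sale 21): sell min(21,70)=21. stock: 70 - 21 = 49. total_sold = 97
  Event 14 (sale 14): sell min(14,49)=14. stock: 49 - 14 = 35. total_sold = 111
  Event 15 (sale 10): sell min(10,35)=10. stock: 35 - 10 = 25. total_sold = 121
  Event 16 (sale 24): sell min(24,25)=24. stock: 25 - 24 = 1. total_sold = 145
Final: stock = 1, total_sold = 145

Checking against threshold 15:
  After event 1: stock=24 > 15
  After event 2: stock=30 > 15
  After event 3: stock=27 > 15
  After event 4: stock=56 > 15
  After event 5: stock=38 > 15
  After event 6: stock=43 > 15
  After event 7: stock=30 > 15
  After event 8: stock=67 > 15
  After event 9: stock=57 > 15
  After event 10: stock=85 > 15
  After event 11: stock=74 > 15
  After event 12: stock=70 > 15
  After event 13: stock=49 > 15
  After event 14: stock=35 > 15
  After event 15: stock=25 > 15
  After event 16: stock=1 <= 15 -> ALERT
Alert events: [16]. Count = 1

Answer: 1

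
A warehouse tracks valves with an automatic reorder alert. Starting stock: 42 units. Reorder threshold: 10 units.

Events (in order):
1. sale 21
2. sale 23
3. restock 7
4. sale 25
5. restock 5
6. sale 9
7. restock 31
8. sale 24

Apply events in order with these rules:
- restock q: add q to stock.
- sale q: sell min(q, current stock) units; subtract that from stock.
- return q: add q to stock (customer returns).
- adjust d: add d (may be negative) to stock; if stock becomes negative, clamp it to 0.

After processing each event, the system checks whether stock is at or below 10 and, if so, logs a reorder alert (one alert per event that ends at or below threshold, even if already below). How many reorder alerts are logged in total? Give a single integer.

Processing events:
Start: stock = 42
  Event 1 (sale 21): sell min(21,42)=21. stock: 42 - 21 = 21. total_sold = 21
  Event 2 (sale 23): sell min(23,21)=21. stock: 21 - 21 = 0. total_sold = 42
  Event 3 (restock 7): 0 + 7 = 7
  Event 4 (sale 25): sell min(25,7)=7. stock: 7 - 7 = 0. total_sold = 49
  Event 5 (restock 5): 0 + 5 = 5
  Event 6 (sale 9): sell min(9,5)=5. stock: 5 - 5 = 0. total_sold = 54
  Event 7 (restock 31): 0 + 31 = 31
  Event 8 (sale 24): sell min(24,31)=24. stock: 31 - 24 = 7. total_sold = 78
Final: stock = 7, total_sold = 78

Checking against threshold 10:
  After event 1: stock=21 > 10
  After event 2: stock=0 <= 10 -> ALERT
  After event 3: stock=7 <= 10 -> ALERT
  After event 4: stock=0 <= 10 -> ALERT
  After event 5: stock=5 <= 10 -> ALERT
  After event 6: stock=0 <= 10 -> ALERT
  After event 7: stock=31 > 10
  After event 8: stock=7 <= 10 -> ALERT
Alert events: [2, 3, 4, 5, 6, 8]. Count = 6

Answer: 6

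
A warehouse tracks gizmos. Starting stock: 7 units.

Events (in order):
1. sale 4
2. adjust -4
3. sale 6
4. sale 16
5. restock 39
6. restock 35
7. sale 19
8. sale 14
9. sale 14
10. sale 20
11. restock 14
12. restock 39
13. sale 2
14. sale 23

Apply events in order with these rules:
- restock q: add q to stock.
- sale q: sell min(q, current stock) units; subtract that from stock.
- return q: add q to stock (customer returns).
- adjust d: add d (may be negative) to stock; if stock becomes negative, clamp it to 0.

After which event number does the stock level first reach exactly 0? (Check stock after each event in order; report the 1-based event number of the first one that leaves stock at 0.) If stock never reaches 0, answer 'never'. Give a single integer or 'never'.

Processing events:
Start: stock = 7
  Event 1 (sale 4): sell min(4,7)=4. stock: 7 - 4 = 3. total_sold = 4
  Event 2 (adjust -4): 3 + -4 = 0 (clamped to 0)
  Event 3 (sale 6): sell min(6,0)=0. stock: 0 - 0 = 0. total_sold = 4
  Event 4 (sale 16): sell min(16,0)=0. stock: 0 - 0 = 0. total_sold = 4
  Event 5 (restock 39): 0 + 39 = 39
  Event 6 (restock 35): 39 + 35 = 74
  Event 7 (sale 19): sell min(19,74)=19. stock: 74 - 19 = 55. total_sold = 23
  Event 8 (sale 14): sell min(14,55)=14. stock: 55 - 14 = 41. total_sold = 37
  Event 9 (sale 14): sell min(14,41)=14. stock: 41 - 14 = 27. total_sold = 51
  Event 10 (sale 20): sell min(20,27)=20. stock: 27 - 20 = 7. total_sold = 71
  Event 11 (restock 14): 7 + 14 = 21
  Event 12 (restock 39): 21 + 39 = 60
  Event 13 (sale 2): sell min(2,60)=2. stock: 60 - 2 = 58. total_sold = 73
  Event 14 (sale 23): sell min(23,58)=23. stock: 58 - 23 = 35. total_sold = 96
Final: stock = 35, total_sold = 96

First zero at event 2.

Answer: 2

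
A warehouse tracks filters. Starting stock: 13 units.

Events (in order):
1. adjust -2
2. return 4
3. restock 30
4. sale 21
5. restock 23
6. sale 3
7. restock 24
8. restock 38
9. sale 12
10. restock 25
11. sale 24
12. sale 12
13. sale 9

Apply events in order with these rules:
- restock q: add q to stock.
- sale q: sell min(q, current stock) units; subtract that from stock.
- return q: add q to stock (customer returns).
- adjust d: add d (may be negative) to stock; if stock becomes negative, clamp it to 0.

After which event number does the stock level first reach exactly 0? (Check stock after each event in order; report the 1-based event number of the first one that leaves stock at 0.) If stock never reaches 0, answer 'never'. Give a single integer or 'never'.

Processing events:
Start: stock = 13
  Event 1 (adjust -2): 13 + -2 = 11
  Event 2 (return 4): 11 + 4 = 15
  Event 3 (restock 30): 15 + 30 = 45
  Event 4 (sale 21): sell min(21,45)=21. stock: 45 - 21 = 24. total_sold = 21
  Event 5 (restock 23): 24 + 23 = 47
  Event 6 (sale 3): sell min(3,47)=3. stock: 47 - 3 = 44. total_sold = 24
  Event 7 (restock 24): 44 + 24 = 68
  Event 8 (restock 38): 68 + 38 = 106
  Event 9 (sale 12): sell min(12,106)=12. stock: 106 - 12 = 94. total_sold = 36
  Event 10 (restock 25): 94 + 25 = 119
  Event 11 (sale 24): sell min(24,119)=24. stock: 119 - 24 = 95. total_sold = 60
  Event 12 (sale 12): sell min(12,95)=12. stock: 95 - 12 = 83. total_sold = 72
  Event 13 (sale 9): sell min(9,83)=9. stock: 83 - 9 = 74. total_sold = 81
Final: stock = 74, total_sold = 81

Stock never reaches 0.

Answer: never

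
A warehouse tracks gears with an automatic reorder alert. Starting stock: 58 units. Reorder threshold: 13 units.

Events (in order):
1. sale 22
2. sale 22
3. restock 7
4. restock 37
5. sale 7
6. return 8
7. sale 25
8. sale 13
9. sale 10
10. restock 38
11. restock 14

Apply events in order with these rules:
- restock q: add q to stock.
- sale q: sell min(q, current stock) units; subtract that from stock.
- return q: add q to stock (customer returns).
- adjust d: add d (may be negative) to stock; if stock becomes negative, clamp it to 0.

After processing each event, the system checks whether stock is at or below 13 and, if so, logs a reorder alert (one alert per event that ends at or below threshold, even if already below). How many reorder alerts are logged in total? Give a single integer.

Processing events:
Start: stock = 58
  Event 1 (sale 22): sell min(22,58)=22. stock: 58 - 22 = 36. total_sold = 22
  Event 2 (sale 22): sell min(22,36)=22. stock: 36 - 22 = 14. total_sold = 44
  Event 3 (restock 7): 14 + 7 = 21
  Event 4 (restock 37): 21 + 37 = 58
  Event 5 (sale 7): sell min(7,58)=7. stock: 58 - 7 = 51. total_sold = 51
  Event 6 (return 8): 51 + 8 = 59
  Event 7 (sale 25): sell min(25,59)=25. stock: 59 - 25 = 34. total_sold = 76
  Event 8 (sale 13): sell min(13,34)=13. stock: 34 - 13 = 21. total_sold = 89
  Event 9 (sale 10): sell min(10,21)=10. stock: 21 - 10 = 11. total_sold = 99
  Event 10 (restock 38): 11 + 38 = 49
  Event 11 (restock 14): 49 + 14 = 63
Final: stock = 63, total_sold = 99

Checking against threshold 13:
  After event 1: stock=36 > 13
  After event 2: stock=14 > 13
  After event 3: stock=21 > 13
  After event 4: stock=58 > 13
  After event 5: stock=51 > 13
  After event 6: stock=59 > 13
  After event 7: stock=34 > 13
  After event 8: stock=21 > 13
  After event 9: stock=11 <= 13 -> ALERT
  After event 10: stock=49 > 13
  After event 11: stock=63 > 13
Alert events: [9]. Count = 1

Answer: 1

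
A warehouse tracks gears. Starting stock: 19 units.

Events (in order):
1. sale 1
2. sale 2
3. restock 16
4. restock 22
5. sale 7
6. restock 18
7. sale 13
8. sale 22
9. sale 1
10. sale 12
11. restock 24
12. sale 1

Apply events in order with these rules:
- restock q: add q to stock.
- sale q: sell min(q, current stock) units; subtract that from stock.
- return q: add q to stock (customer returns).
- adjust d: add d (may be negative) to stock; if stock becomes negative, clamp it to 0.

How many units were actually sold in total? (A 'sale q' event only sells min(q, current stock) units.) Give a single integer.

Processing events:
Start: stock = 19
  Event 1 (sale 1): sell min(1,19)=1. stock: 19 - 1 = 18. total_sold = 1
  Event 2 (sale 2): sell min(2,18)=2. stock: 18 - 2 = 16. total_sold = 3
  Event 3 (restock 16): 16 + 16 = 32
  Event 4 (restock 22): 32 + 22 = 54
  Event 5 (sale 7): sell min(7,54)=7. stock: 54 - 7 = 47. total_sold = 10
  Event 6 (restock 18): 47 + 18 = 65
  Event 7 (sale 13): sell min(13,65)=13. stock: 65 - 13 = 52. total_sold = 23
  Event 8 (sale 22): sell min(22,52)=22. stock: 52 - 22 = 30. total_sold = 45
  Event 9 (sale 1): sell min(1,30)=1. stock: 30 - 1 = 29. total_sold = 46
  Event 10 (sale 12): sell min(12,29)=12. stock: 29 - 12 = 17. total_sold = 58
  Event 11 (restock 24): 17 + 24 = 41
  Event 12 (sale 1): sell min(1,41)=1. stock: 41 - 1 = 40. total_sold = 59
Final: stock = 40, total_sold = 59

Answer: 59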